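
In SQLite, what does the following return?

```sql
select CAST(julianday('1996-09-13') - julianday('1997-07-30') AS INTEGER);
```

-320

17 days remain in September 1996 after the 13th (30 − 13).
Full months from October 1996 through June 1997 contribute their day counts.
Then 30 days into July 1997.
Total: 17 + 31 + 30 + 31 + 31 + 28 + 31 + 30 + 31 + 30 + 30 = 320.
The subtraction is earlier − later, so the result is −320 → -320.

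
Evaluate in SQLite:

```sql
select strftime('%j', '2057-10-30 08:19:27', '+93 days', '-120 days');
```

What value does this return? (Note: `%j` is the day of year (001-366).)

First apply '+93 days', '-120 days': 2057-10-30 08:19:27 → 2057-10-03 08:19:27.
Day-of-year for 2057-10-03: days since 2057-01-01 inclusive = 276, zero-padded to 276.

276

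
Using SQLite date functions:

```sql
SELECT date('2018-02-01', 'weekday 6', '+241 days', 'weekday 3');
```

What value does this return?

`weekday 6` advances to the next Saturday; 2018-02-01 is a Thursday, so it moves forward to 2018-02-03.
Applying '+241 days' to 2018-02-03: counting 241 days forward gives 2018-10-02.
`weekday 3` advances to the next Wednesday; 2018-10-02 is a Tuesday, so it moves forward to 2018-10-03.

2018-10-03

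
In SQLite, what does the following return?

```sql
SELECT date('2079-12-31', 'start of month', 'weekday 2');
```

`start of month` rewinds 2079-12-31 to 2079-12-01.
`weekday 2` advances to the next Tuesday; 2079-12-01 is a Friday, so it moves forward to 2079-12-05.

2079-12-05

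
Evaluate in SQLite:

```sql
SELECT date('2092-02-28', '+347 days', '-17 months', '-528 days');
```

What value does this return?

Applying '+347 days' to 2092-02-28: counting 347 days forward gives 2093-02-09.
Adding -17 months to 2093-02-09 gives 2091-09-09.
Applying '-528 days' to 2091-09-09: counting 528 days back gives 2090-03-30.

2090-03-30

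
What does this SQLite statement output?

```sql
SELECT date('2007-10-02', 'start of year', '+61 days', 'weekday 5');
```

`start of year` rewinds 2007-10-02 to 2007-01-01.
Applying '+61 days' to 2007-01-01: counting 61 days forward gives 2007-03-03.
`weekday 5` advances to the next Friday; 2007-03-03 is a Saturday, so it moves forward to 2007-03-09.

2007-03-09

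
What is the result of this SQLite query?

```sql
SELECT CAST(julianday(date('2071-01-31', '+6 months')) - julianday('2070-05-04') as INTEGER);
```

453

Adding +6 months to 2071-01-31 gives 2071-07-31.
27 days remain in May 2070 after the 4th (31 − 4).
Full months from June 2070 through June 2071 contribute their day counts.
Then 31 days into July 2071.
Total: 27 + 30 + 31 + 31 + 30 + 31 + 30 + 31 + 31 + 28 + 31 + 30 + 31 + 30 + 31 = 453.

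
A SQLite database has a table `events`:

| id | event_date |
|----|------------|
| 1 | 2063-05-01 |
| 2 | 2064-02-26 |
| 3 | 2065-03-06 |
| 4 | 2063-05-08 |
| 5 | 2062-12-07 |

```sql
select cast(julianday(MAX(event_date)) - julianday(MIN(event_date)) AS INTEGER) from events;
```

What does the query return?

820

MIN = 2062-12-07, MAX = 2065-03-06.
24 days remain in December 2062 after the 7th (31 − 7).
Full months from January 2063 through February 2065 contribute their day counts.
Then 6 days into March 2065.
Total: 24 + 31 + 28 + 31 + 30 + 31 + 30 + 31 + 31 + 30 + 31 + 30 + 31 + 31 + 29 + 31 + 30 + 31 + 30 + 31 + 31 + 30 + 31 + 30 + 31 + 31 + 28 + 6 = 820.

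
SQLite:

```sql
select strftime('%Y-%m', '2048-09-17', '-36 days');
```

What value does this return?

First apply '-36 days': 2048-09-17 → 2048-08-12.
`%Y-%m` extracts the year-month: 2048-08.

2048-08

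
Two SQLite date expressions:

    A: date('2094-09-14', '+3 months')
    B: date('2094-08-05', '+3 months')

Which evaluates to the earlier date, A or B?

A = 2094-12-14.
B = 2094-11-05.
B is earlier.

B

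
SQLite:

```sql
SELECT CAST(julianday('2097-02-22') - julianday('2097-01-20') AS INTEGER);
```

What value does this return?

11 days remain in January 2097 after the 20th (31 − 20).
Then 22 days into February 2097.
Total: 11 + 22 = 33.

33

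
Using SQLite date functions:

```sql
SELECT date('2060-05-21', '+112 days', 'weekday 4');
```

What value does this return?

Applying '+112 days' to 2060-05-21: counting 112 days forward gives 2060-09-10.
`weekday 4` advances to the next Thursday; 2060-09-10 is a Friday, so it moves forward to 2060-09-16.

2060-09-16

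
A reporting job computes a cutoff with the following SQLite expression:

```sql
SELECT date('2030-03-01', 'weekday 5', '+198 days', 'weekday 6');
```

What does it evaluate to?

`weekday 5` advances to the next Friday; 2030-03-01 is already a Friday, so it stays at 2030-03-01.
Applying '+198 days' to 2030-03-01: counting 198 days forward gives 2030-09-15.
`weekday 6` advances to the next Saturday; 2030-09-15 is a Sunday, so it moves forward to 2030-09-21.

2030-09-21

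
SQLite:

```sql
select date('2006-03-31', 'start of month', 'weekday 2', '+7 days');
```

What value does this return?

`start of month` rewinds 2006-03-31 to 2006-03-01.
`weekday 2` advances to the next Tuesday; 2006-03-01 is a Wednesday, so it moves forward to 2006-03-07.
Advancing 7 more days within March lands on 2006-03-14.

2006-03-14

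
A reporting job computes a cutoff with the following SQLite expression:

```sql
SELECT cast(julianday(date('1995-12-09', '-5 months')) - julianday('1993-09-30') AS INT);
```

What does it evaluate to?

Adding -5 months to 1995-12-09 gives 1995-07-09.
0 days remain in September 1993 after the 30th (30 − 30).
Full months from October 1993 through June 1995 contribute their day counts.
Then 9 days into July 1995.
Total: 0 + 31 + 30 + 31 + 31 + 28 + 31 + 30 + 31 + 30 + 31 + 31 + 30 + 31 + 30 + 31 + 31 + 28 + 31 + 30 + 31 + 30 + 9 = 647.

647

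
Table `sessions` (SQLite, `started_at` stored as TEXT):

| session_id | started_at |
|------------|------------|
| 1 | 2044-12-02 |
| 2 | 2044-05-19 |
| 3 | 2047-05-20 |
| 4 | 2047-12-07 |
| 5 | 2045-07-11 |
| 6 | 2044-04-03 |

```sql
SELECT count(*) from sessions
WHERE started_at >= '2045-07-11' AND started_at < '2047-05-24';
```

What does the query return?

Rows in [2045-07-11, 2047-05-24): 2047-05-20, 2045-07-11 → 2 rows.

2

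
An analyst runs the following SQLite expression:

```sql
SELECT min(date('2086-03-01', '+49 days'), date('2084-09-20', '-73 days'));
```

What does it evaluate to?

2084-07-09

date('2086-03-01', '+49 days') → 2086-04-19.
date('2084-09-20', '-73 days') → 2084-07-09.
Earlier of the two is 2084-07-09.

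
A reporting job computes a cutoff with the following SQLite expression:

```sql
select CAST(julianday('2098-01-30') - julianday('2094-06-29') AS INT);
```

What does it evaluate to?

1311

1 day remains in June 2094 after the 29th (30 − 29).
Full months from July 2094 through December 2097 contribute their day counts.
Then 30 days into January 2098.
Total: 1 + 31 + 31 + 30 + 31 + 30 + 31 + 31 + 28 + 31 + 30 + 31 + 30 + 31 + 31 + 30 + 31 + 30 + 31 + 31 + 29 + 31 + 30 + 31 + 30 + 31 + 31 + 30 + 31 + 30 + 31 + 31 + 28 + 31 + 30 + 31 + 30 + 31 + 31 + 30 + 31 + 30 + 31 + 30 = 1311.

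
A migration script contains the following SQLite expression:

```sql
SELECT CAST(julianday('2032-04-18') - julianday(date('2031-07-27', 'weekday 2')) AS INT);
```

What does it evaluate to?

264

`weekday 2` advances to the next Tuesday; 2031-07-27 is a Sunday, so it moves forward to 2031-07-29.
2 days remain in July 2031 after the 29th (31 − 29).
Full months from August 2031 through March 2032 contribute their day counts.
Then 18 days into April 2032.
Total: 2 + 31 + 30 + 31 + 30 + 31 + 31 + 29 + 31 + 18 = 264.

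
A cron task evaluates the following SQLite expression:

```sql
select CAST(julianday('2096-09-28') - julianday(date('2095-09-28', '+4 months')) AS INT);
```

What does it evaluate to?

Adding +4 months to 2095-09-28 gives 2096-01-28.
3 days remain in January 2096 after the 28th (31 − 28).
Full months from February 2096 through August 2096 contribute their day counts.
Then 28 days into September 2096.
Total: 3 + 29 + 31 + 30 + 31 + 30 + 31 + 31 + 28 = 244.

244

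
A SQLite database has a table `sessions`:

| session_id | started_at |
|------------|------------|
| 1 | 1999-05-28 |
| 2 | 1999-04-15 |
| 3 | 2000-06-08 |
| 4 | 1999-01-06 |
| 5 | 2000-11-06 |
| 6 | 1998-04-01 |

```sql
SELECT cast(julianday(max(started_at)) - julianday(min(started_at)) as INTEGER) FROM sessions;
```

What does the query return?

950

MIN = 1998-04-01, MAX = 2000-11-06.
29 days remain in April 1998 after the 1st (30 − 1).
Full months from May 1998 through October 2000 contribute their day counts.
Then 6 days into November 2000.
Total: 29 + 31 + 30 + 31 + 31 + 30 + 31 + 30 + 31 + 31 + 28 + 31 + 30 + 31 + 30 + 31 + 31 + 30 + 31 + 30 + 31 + 31 + 29 + 31 + 30 + 31 + 30 + 31 + 31 + 30 + 31 + 6 = 950.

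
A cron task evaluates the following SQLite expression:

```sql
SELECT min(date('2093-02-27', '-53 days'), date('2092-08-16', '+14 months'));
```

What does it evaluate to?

2093-01-05

date('2093-02-27', '-53 days') → 2093-01-05.
date('2092-08-16', '+14 months') → 2093-10-16.
Earlier of the two is 2093-01-05.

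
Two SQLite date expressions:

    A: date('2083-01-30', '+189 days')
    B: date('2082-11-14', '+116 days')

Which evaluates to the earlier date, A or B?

A = 2083-08-07.
B = 2083-03-10.
B is earlier.

B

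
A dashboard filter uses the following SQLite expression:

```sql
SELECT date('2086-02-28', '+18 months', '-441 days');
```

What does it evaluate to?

Adding +18 months to 2086-02-28 gives 2087-08-28.
Applying '-441 days' to 2087-08-28: counting 441 days back gives 2086-06-13.

2086-06-13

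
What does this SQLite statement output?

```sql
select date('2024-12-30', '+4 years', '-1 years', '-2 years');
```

2025-12-30

Adding +4 years to 2024-12-30 gives 2028-12-30.
Adding -1 year to 2028-12-30 gives 2027-12-30.
Adding -2 years to 2027-12-30 gives 2025-12-30.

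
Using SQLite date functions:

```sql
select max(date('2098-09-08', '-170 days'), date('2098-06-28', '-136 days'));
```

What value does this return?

2098-03-22

date('2098-09-08', '-170 days') → 2098-03-22.
date('2098-06-28', '-136 days') → 2098-02-12.
Later of the two is 2098-03-22.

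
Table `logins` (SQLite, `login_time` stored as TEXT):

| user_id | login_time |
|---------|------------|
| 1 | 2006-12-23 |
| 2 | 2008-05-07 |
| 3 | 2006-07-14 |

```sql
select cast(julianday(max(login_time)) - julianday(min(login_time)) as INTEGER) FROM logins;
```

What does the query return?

663

MIN = 2006-07-14, MAX = 2008-05-07.
17 days remain in July 2006 after the 14th (31 − 14).
Full months from August 2006 through April 2008 contribute their day counts.
Then 7 days into May 2008.
Total: 17 + 31 + 30 + 31 + 30 + 31 + 31 + 28 + 31 + 30 + 31 + 30 + 31 + 31 + 30 + 31 + 30 + 31 + 31 + 29 + 31 + 30 + 7 = 663.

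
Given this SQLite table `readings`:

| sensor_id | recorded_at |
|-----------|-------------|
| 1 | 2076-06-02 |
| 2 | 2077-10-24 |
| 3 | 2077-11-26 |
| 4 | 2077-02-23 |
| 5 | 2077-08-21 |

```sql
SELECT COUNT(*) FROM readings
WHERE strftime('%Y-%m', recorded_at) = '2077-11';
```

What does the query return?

Rows with year-month 2077-11: 2077-11-26 → 1.

1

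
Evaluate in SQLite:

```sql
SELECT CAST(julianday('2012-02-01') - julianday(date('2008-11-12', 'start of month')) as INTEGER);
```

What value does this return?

`start of month` rewinds 2008-11-12 to 2008-11-01.
29 days remain in November 2008 after the 1st (30 − 1).
Full months from December 2008 through January 2012 contribute their day counts.
Then 1 day into February 2012.
Total: 29 + 31 + 31 + 28 + 31 + 30 + 31 + 30 + 31 + 31 + 30 + 31 + 30 + 31 + 31 + 28 + 31 + 30 + 31 + 30 + 31 + 31 + 30 + 31 + 30 + 31 + 31 + 28 + 31 + 30 + 31 + 30 + 31 + 31 + 30 + 31 + 30 + 31 + 31 + 1 = 1187.

1187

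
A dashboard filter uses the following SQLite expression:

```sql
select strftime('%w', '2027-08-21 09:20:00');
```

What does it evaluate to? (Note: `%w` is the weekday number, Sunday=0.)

6

2027-08-21 is a Saturday; with Sunday=0 that is 6.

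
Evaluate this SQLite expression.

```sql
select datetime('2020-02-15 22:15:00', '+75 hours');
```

+75 hours from 2020-02-15 22:15:00 is 2020-02-19 01:15:00 (crosses midnight).

2020-02-19 01:15:00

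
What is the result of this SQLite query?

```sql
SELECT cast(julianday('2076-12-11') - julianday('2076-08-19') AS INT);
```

114

12 days remain in August 2076 after the 19th (31 − 19).
September 2076: 30 days.
October 2076: 31 days.
November 2076: 30 days.
Then 11 days into December 2076.
Total: 12 + 30 + 31 + 30 + 11 = 114.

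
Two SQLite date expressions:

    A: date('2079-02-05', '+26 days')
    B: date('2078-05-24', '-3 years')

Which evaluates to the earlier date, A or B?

B

A = 2079-03-03.
B = 2075-05-24.
B is earlier.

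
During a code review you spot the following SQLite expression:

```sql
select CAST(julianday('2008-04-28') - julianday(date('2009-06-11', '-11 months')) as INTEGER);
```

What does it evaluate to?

Adding -11 months to 2009-06-11 gives 2008-07-11.
2 days remain in April 2008 after the 28th (30 − 28).
May 2008: 31 days.
June 2008: 30 days.
Then 11 days into July 2008.
Total: 2 + 31 + 30 + 11 = 74.
The subtraction is earlier − later, so the result is −74 → -74.

-74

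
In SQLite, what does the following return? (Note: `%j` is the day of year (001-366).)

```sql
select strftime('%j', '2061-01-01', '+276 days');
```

First apply '+276 days': 2061-01-01 → 2061-10-04.
Day-of-year for 2061-10-04: days since 2061-01-01 inclusive = 277, zero-padded to 277.

277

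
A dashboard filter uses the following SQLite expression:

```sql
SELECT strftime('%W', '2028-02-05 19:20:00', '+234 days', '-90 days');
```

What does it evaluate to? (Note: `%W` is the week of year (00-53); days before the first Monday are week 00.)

26

First apply '+234 days', '-90 days': 2028-02-05 19:20:00 → 2028-06-28 19:20:00.
2028-06-28 is a Wednesday. SQLite's %W counts Mondays since the year started; the result is 26.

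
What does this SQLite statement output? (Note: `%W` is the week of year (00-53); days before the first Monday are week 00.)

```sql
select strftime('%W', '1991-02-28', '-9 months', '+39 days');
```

First apply '-9 months', '+39 days': 1991-02-28 → 1990-07-06.
1990-07-06 is a Friday. SQLite's %W counts Mondays since the year started; the result is 27.

27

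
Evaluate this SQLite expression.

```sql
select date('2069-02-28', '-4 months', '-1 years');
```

Adding -4 months to 2069-02-28 gives 2068-10-28.
Adding -1 year to 2068-10-28 gives 2067-10-28.

2067-10-28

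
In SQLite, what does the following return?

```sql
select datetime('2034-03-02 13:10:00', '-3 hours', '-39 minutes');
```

2034-03-02 09:31:00

-3 hours from 2034-03-02 13:10:00 is 2034-03-02 10:10:00.
-39 minutes from 2034-03-02 10:10:00 is 2034-03-02 09:31:00.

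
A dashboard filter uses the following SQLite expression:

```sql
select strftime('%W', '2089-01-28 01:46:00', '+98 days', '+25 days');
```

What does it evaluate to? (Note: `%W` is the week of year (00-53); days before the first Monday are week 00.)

22

First apply '+98 days', '+25 days': 2089-01-28 01:46:00 → 2089-05-31 01:46:00.
2089-05-31 is a Tuesday. SQLite's %W counts Mondays since the year started; the result is 22.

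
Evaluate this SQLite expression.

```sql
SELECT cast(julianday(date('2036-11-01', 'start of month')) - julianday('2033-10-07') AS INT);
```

`start of month` rewinds 2036-11-01 to 2036-11-01.
24 days remain in October 2033 after the 7th (31 − 7).
Full months from November 2033 through October 2036 contribute their day counts.
Then 1 day into November 2036.
Total: 24 + 30 + 31 + 31 + 28 + 31 + 30 + 31 + 30 + 31 + 31 + 30 + 31 + 30 + 31 + 31 + 28 + 31 + 30 + 31 + 30 + 31 + 31 + 30 + 31 + 30 + 31 + 31 + 29 + 31 + 30 + 31 + 30 + 31 + 31 + 30 + 31 + 1 = 1121.

1121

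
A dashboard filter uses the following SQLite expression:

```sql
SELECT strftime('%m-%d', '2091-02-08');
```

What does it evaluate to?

02-08

`%m-%d` extracts the month-day: 02-08.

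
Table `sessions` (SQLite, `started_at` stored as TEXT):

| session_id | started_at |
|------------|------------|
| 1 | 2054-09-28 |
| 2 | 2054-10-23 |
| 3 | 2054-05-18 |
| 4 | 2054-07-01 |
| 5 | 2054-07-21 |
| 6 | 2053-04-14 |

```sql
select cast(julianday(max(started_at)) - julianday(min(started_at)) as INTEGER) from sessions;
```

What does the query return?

MIN = 2053-04-14, MAX = 2054-10-23.
16 days remain in April 2053 after the 14th (30 − 14).
Full months from May 2053 through September 2054 contribute their day counts.
Then 23 days into October 2054.
Total: 16 + 31 + 30 + 31 + 31 + 30 + 31 + 30 + 31 + 31 + 28 + 31 + 30 + 31 + 30 + 31 + 31 + 30 + 23 = 557.

557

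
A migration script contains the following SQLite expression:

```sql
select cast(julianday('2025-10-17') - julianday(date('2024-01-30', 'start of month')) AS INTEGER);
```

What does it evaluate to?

655

`start of month` rewinds 2024-01-30 to 2024-01-01.
30 days remain in January 2024 after the 1st (31 − 1).
Full months from February 2024 through September 2025 contribute their day counts.
Then 17 days into October 2025.
Total: 30 + 29 + 31 + 30 + 31 + 30 + 31 + 31 + 30 + 31 + 30 + 31 + 31 + 28 + 31 + 30 + 31 + 30 + 31 + 31 + 30 + 17 = 655.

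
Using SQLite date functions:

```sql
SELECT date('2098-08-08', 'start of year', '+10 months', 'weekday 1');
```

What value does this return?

`start of year` rewinds 2098-08-08 to 2098-01-01.
Adding +10 months to 2098-01-01 gives 2098-11-01.
`weekday 1` advances to the next Monday; 2098-11-01 is a Saturday, so it moves forward to 2098-11-03.

2098-11-03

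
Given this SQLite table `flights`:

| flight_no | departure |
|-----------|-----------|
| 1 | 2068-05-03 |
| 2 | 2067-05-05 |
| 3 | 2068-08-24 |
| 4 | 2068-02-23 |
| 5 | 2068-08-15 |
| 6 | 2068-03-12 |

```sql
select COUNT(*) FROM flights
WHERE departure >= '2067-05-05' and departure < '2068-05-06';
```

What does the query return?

4

Rows in [2067-05-05, 2068-05-06): 2068-05-03, 2067-05-05, 2068-02-23, 2068-03-12 → 4 rows.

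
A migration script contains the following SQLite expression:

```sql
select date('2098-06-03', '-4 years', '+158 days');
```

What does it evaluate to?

Adding -4 years to 2098-06-03 gives 2094-06-03.
Applying '+158 days' to 2094-06-03: counting 158 days forward gives 2094-11-08.

2094-11-08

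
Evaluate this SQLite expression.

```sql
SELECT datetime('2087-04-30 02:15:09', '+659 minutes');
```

659 minutes = 10h 59m; +659 minutes from 2087-04-30 02:15:09 is 2087-04-30 13:14:09.

2087-04-30 13:14:09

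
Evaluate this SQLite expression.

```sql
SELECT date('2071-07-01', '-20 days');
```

2071-06-11

Going back 1 day from 2071-07-01 reaches 2071-06-30 (last day of June, 30 days).
Going back 19 days within June lands on 2071-06-11.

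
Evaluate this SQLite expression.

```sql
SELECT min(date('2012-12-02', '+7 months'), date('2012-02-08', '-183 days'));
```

2011-08-09

date('2012-12-02', '+7 months') → 2013-07-02.
date('2012-02-08', '-183 days') → 2011-08-09.
Earlier of the two is 2011-08-09.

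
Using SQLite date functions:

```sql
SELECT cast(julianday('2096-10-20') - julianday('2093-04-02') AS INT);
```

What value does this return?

1297

28 days remain in April 2093 after the 2nd (30 − 2).
Full months from May 2093 through September 2096 contribute their day counts.
Then 20 days into October 2096.
Total: 28 + 31 + 30 + 31 + 31 + 30 + 31 + 30 + 31 + 31 + 28 + 31 + 30 + 31 + 30 + 31 + 31 + 30 + 31 + 30 + 31 + 31 + 28 + 31 + 30 + 31 + 30 + 31 + 31 + 30 + 31 + 30 + 31 + 31 + 29 + 31 + 30 + 31 + 30 + 31 + 31 + 30 + 20 = 1297.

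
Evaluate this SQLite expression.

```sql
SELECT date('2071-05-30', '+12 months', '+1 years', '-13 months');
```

2072-04-30

Adding +12 months to 2071-05-30 gives 2072-05-30.
Adding +1 year to 2072-05-30 gives 2073-05-30.
Adding -13 months to 2073-05-30 gives 2072-04-30.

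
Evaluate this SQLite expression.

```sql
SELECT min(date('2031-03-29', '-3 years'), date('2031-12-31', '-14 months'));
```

2028-03-29

date('2031-03-29', '-3 years') → 2028-03-29.
date('2031-12-31', '-14 months') → 2030-10-31.
Earlier of the two is 2028-03-29.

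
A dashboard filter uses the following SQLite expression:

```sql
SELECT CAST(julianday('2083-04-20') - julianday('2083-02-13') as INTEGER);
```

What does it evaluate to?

15 days remain in February 2083 after the 13th (28 − 13).
March 2083: 31 days.
Then 20 days into April 2083.
Total: 15 + 31 + 20 = 66.

66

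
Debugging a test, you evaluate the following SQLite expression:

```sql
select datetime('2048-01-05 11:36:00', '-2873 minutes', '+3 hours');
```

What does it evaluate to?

2873 minutes = 47h 53m; -2873 minutes from 2048-01-05 11:36:00 is 2048-01-03 11:43:00 (crosses midnight).
+3 hours from 2048-01-03 11:43:00 is 2048-01-03 14:43:00.

2048-01-03 14:43:00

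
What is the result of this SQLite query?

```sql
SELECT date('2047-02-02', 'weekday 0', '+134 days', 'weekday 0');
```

`weekday 0` advances to the next Sunday; 2047-02-02 is a Saturday, so it moves forward to 2047-02-03.
Applying '+134 days' to 2047-02-03: counting 134 days forward gives 2047-06-17.
`weekday 0` advances to the next Sunday; 2047-06-17 is a Monday, so it moves forward to 2047-06-23.

2047-06-23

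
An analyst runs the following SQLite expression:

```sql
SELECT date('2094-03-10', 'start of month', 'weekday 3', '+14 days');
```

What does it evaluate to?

`start of month` rewinds 2094-03-10 to 2094-03-01.
`weekday 3` advances to the next Wednesday; 2094-03-01 is a Monday, so it moves forward to 2094-03-03.
Advancing 14 more days within March lands on 2094-03-17.

2094-03-17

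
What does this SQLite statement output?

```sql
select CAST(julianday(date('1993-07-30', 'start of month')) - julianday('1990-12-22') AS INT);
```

`start of month` rewinds 1993-07-30 to 1993-07-01.
9 days remain in December 1990 after the 22nd (31 − 22).
Full months from January 1991 through June 1993 contribute their day counts.
Then 1 day into July 1993.
Total: 9 + 31 + 28 + 31 + 30 + 31 + 30 + 31 + 31 + 30 + 31 + 30 + 31 + 31 + 29 + 31 + 30 + 31 + 30 + 31 + 31 + 30 + 31 + 30 + 31 + 31 + 28 + 31 + 30 + 31 + 30 + 1 = 922.

922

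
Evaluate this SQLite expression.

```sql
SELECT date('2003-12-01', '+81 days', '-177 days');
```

Applying '+81 days' to 2003-12-01: counting 81 days forward gives 2004-02-20.
Applying '-177 days' to 2004-02-20: counting 177 days back gives 2003-08-27.

2003-08-27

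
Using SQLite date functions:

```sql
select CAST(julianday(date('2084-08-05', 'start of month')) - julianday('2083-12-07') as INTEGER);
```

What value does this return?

238

`start of month` rewinds 2084-08-05 to 2084-08-01.
24 days remain in December 2083 after the 7th (31 − 7).
Full months from January 2084 through July 2084 contribute their day counts.
Then 1 day into August 2084.
Total: 24 + 31 + 29 + 31 + 30 + 31 + 30 + 31 + 1 = 238.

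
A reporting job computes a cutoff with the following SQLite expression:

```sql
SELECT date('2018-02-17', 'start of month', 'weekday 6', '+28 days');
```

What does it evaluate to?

2018-03-03

`start of month` rewinds 2018-02-17 to 2018-02-01.
`weekday 6` advances to the next Saturday; 2018-02-01 is a Thursday, so it moves forward to 2018-02-03.
February 2018 has 28 days; 25 remain after the 3rd, so 26 days reach 2018-03-01.
Advancing 2 more days within March lands on 2018-03-03.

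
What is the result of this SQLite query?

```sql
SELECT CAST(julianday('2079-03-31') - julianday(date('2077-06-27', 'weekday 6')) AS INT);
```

`weekday 6` advances to the next Saturday; 2077-06-27 is a Sunday, so it moves forward to 2077-07-03.
28 days remain in July 2077 after the 3rd (31 − 3).
Full months from August 2077 through February 2079 contribute their day counts.
Then 31 days into March 2079.
Total: 28 + 31 + 30 + 31 + 30 + 31 + 31 + 28 + 31 + 30 + 31 + 30 + 31 + 31 + 30 + 31 + 30 + 31 + 31 + 28 + 31 = 636.

636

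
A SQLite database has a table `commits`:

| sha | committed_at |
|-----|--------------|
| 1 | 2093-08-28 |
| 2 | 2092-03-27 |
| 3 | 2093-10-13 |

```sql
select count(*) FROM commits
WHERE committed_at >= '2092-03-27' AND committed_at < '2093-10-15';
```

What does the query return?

3

Rows in [2092-03-27, 2093-10-15): 2093-08-28, 2092-03-27, 2093-10-13 → 3 rows.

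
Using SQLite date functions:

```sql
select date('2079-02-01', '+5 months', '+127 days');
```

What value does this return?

2079-11-05

Adding +5 months to 2079-02-01 gives 2079-07-01.
Applying '+127 days' to 2079-07-01: counting 127 days forward gives 2079-11-05.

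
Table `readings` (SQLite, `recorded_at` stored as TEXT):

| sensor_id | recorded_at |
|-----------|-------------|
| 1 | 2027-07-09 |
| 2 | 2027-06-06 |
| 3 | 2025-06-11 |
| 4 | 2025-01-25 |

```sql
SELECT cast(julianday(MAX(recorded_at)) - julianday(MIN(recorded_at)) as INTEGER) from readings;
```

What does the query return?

895

MIN = 2025-01-25, MAX = 2027-07-09.
6 days remain in January 2025 after the 25th (31 − 25).
Full months from February 2025 through June 2027 contribute their day counts.
Then 9 days into July 2027.
Total: 6 + 28 + 31 + 30 + 31 + 30 + 31 + 31 + 30 + 31 + 30 + 31 + 31 + 28 + 31 + 30 + 31 + 30 + 31 + 31 + 30 + 31 + 30 + 31 + 31 + 28 + 31 + 30 + 31 + 30 + 9 = 895.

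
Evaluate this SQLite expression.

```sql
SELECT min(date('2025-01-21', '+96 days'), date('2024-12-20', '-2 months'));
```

date('2025-01-21', '+96 days') → 2025-04-27.
date('2024-12-20', '-2 months') → 2024-10-20.
Earlier of the two is 2024-10-20.

2024-10-20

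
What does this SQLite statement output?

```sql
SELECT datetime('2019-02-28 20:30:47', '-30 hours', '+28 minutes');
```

2019-02-27 14:58:47

-30 hours from 2019-02-28 20:30:47 is 2019-02-27 14:30:47 (crosses midnight).
+28 minutes from 2019-02-27 14:30:47 is 2019-02-27 14:58:47.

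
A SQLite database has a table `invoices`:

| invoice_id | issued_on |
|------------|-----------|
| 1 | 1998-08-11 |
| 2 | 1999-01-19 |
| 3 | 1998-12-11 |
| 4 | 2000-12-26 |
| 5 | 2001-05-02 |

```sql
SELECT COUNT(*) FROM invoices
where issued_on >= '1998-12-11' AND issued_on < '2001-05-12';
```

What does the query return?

Rows in [1998-12-11, 2001-05-12): 1999-01-19, 1998-12-11, 2000-12-26, 2001-05-02 → 4 rows.

4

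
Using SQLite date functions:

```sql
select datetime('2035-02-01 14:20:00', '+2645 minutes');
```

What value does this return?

2645 minutes = 44h 5m; +2645 minutes from 2035-02-01 14:20:00 is 2035-02-03 10:25:00 (crosses midnight).

2035-02-03 10:25:00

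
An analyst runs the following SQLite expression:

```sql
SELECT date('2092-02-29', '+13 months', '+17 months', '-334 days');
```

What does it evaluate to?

Adding +13 months to 2092-02-29 gives 2093-03-29.
Adding +17 months to 2093-03-29 gives 2094-08-29.
Applying '-334 days' to 2094-08-29: counting 334 days back gives 2093-09-29.

2093-09-29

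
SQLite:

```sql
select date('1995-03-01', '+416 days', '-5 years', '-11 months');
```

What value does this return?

Applying '+416 days' to 1995-03-01: counting 416 days forward gives 1996-04-20.
Adding -5 years to 1996-04-20 gives 1991-04-20.
Adding -11 months to 1991-04-20 gives 1990-05-20.

1990-05-20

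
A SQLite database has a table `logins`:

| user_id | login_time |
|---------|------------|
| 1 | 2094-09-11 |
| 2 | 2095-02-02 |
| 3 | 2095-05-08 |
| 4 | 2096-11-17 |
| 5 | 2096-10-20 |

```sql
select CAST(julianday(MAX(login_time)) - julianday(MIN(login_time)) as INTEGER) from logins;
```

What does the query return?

MIN = 2094-09-11, MAX = 2096-11-17.
19 days remain in September 2094 after the 11th (30 − 11).
Full months from October 2094 through October 2096 contribute their day counts.
Then 17 days into November 2096.
Total: 19 + 31 + 30 + 31 + 31 + 28 + 31 + 30 + 31 + 30 + 31 + 31 + 30 + 31 + 30 + 31 + 31 + 29 + 31 + 30 + 31 + 30 + 31 + 31 + 30 + 31 + 17 = 798.

798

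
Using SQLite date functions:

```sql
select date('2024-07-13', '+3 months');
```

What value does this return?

Adding +3 months to 2024-07-13 gives 2024-10-13.

2024-10-13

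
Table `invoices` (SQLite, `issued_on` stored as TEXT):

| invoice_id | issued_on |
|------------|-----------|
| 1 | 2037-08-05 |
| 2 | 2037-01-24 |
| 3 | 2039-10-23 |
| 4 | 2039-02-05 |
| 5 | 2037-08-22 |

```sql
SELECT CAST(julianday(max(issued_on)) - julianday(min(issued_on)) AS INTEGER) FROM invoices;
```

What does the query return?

1002

MIN = 2037-01-24, MAX = 2039-10-23.
7 days remain in January 2037 after the 24th (31 − 24).
Full months from February 2037 through September 2039 contribute their day counts.
Then 23 days into October 2039.
Total: 7 + 28 + 31 + 30 + 31 + 30 + 31 + 31 + 30 + 31 + 30 + 31 + 31 + 28 + 31 + 30 + 31 + 30 + 31 + 31 + 30 + 31 + 30 + 31 + 31 + 28 + 31 + 30 + 31 + 30 + 31 + 31 + 30 + 23 = 1002.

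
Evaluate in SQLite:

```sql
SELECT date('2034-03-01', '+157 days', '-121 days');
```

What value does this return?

2034-04-06

Applying '+157 days' to 2034-03-01: counting 157 days forward gives 2034-08-05.
Applying '-121 days' to 2034-08-05: counting 121 days back gives 2034-04-06.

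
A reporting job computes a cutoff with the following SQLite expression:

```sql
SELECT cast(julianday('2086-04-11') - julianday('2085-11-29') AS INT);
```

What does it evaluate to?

133

1 day remains in November 2085 after the 29th (30 − 29).
December 2085: 31 days.
January 2086: 31 days.
February 2086: 28 days.
March 2086: 31 days.
Then 11 days into April 2086.
Total: 1 + 31 + 31 + 28 + 31 + 11 = 133.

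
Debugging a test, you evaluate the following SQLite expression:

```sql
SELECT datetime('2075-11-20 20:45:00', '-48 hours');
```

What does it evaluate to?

2075-11-18 20:45:00

-48 hours from 2075-11-20 20:45:00 is 2075-11-18 20:45:00 (crosses midnight).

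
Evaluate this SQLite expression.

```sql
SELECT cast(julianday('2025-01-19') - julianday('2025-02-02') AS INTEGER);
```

12 days remain in January 2025 after the 19th (31 − 19).
Then 2 days into February 2025.
Total: 12 + 2 = 14.
The subtraction is earlier − later, so the result is −14 → -14.

-14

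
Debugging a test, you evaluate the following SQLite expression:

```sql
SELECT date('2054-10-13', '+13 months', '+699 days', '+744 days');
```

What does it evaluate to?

2059-10-26

Adding +13 months to 2054-10-13 gives 2055-11-13.
Applying '+699 days' to 2055-11-13: counting 699 days forward gives 2057-10-12.
Applying '+744 days' to 2057-10-12: counting 744 days forward gives 2059-10-26.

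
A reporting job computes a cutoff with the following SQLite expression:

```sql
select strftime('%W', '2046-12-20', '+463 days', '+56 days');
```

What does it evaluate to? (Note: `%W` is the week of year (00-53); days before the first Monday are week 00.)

20

First apply '+463 days', '+56 days': 2046-12-20 → 2048-05-22.
2048-05-22 is a Friday. SQLite's %W counts Mondays since the year started; the result is 20.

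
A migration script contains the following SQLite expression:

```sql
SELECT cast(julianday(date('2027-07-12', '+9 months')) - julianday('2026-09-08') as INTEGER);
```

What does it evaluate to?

Adding +9 months to 2027-07-12 gives 2028-04-12.
22 days remain in September 2026 after the 8th (30 − 8).
Full months from October 2026 through March 2028 contribute their day counts.
Then 12 days into April 2028.
Total: 22 + 31 + 30 + 31 + 31 + 28 + 31 + 30 + 31 + 30 + 31 + 31 + 30 + 31 + 30 + 31 + 31 + 29 + 31 + 12 = 582.

582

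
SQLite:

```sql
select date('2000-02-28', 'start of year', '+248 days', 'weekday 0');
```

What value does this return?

`start of year` rewinds 2000-02-28 to 2000-01-01.
Applying '+248 days' to 2000-01-01: counting 248 days forward gives 2000-09-05.
`weekday 0` advances to the next Sunday; 2000-09-05 is a Tuesday, so it moves forward to 2000-09-10.

2000-09-10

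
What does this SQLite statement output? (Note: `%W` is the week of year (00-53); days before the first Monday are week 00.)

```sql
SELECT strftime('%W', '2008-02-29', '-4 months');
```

44

First apply '-4 months': 2008-02-29 → 2007-10-29.
2007-10-29 is a Monday. SQLite's %W counts Mondays since the year started; the result is 44.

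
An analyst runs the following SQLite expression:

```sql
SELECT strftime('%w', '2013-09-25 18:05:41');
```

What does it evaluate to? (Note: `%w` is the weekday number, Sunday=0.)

2013-09-25 is a Wednesday; with Sunday=0 that is 3.

3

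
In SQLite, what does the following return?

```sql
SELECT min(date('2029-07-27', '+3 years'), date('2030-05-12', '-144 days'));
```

2029-12-19

date('2029-07-27', '+3 years') → 2032-07-27.
date('2030-05-12', '-144 days') → 2029-12-19.
Earlier of the two is 2029-12-19.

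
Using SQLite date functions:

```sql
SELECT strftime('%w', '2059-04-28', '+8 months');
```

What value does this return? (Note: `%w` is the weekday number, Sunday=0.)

0

First apply '+8 months': 2059-04-28 → 2059-12-28.
2059-12-28 is a Sunday; with Sunday=0 that is 0.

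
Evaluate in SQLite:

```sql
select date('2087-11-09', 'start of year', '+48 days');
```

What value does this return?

2087-02-18

`start of year` rewinds 2087-11-09 to 2087-01-01.
Applying '+48 days' to 2087-01-01: counting 48 days forward gives 2087-02-18.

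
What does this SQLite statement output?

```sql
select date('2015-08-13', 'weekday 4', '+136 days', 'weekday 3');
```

2015-12-30

`weekday 4` advances to the next Thursday; 2015-08-13 is already a Thursday, so it stays at 2015-08-13.
Applying '+136 days' to 2015-08-13: counting 136 days forward gives 2015-12-27.
`weekday 3` advances to the next Wednesday; 2015-12-27 is a Sunday, so it moves forward to 2015-12-30.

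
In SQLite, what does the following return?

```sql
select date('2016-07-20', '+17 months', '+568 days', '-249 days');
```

Adding +17 months to 2016-07-20 gives 2017-12-20.
Applying '+568 days' to 2017-12-20: counting 568 days forward gives 2019-07-11.
Applying '-249 days' to 2019-07-11: counting 249 days back gives 2018-11-04.

2018-11-04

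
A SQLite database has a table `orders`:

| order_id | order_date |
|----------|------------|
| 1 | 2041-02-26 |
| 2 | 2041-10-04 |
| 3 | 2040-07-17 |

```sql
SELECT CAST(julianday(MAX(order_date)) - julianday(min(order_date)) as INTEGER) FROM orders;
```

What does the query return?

444

MIN = 2040-07-17, MAX = 2041-10-04.
14 days remain in July 2040 after the 17th (31 − 17).
Full months from August 2040 through September 2041 contribute their day counts.
Then 4 days into October 2041.
Total: 14 + 31 + 30 + 31 + 30 + 31 + 31 + 28 + 31 + 30 + 31 + 30 + 31 + 31 + 30 + 4 = 444.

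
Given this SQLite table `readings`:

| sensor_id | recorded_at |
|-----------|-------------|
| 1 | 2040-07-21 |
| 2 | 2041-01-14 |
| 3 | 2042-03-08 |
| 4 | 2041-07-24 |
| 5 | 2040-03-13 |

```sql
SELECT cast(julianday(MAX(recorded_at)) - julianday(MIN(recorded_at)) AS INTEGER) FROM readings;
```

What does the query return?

MIN = 2040-03-13, MAX = 2042-03-08.
18 days remain in March 2040 after the 13th (31 − 13).
Full months from April 2040 through February 2042 contribute their day counts.
Then 8 days into March 2042.
Total: 18 + 30 + 31 + 30 + 31 + 31 + 30 + 31 + 30 + 31 + 31 + 28 + 31 + 30 + 31 + 30 + 31 + 31 + 30 + 31 + 30 + 31 + 31 + 28 + 8 = 725.

725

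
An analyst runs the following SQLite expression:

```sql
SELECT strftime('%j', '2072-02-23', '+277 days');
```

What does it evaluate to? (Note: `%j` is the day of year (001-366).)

331

First apply '+277 days': 2072-02-23 → 2072-11-26.
Day-of-year for 2072-11-26: days since 2072-01-01 inclusive = 331, zero-padded to 331.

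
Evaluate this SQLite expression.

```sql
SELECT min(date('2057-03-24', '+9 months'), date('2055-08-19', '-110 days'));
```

2055-05-01

date('2057-03-24', '+9 months') → 2057-12-24.
date('2055-08-19', '-110 days') → 2055-05-01.
Earlier of the two is 2055-05-01.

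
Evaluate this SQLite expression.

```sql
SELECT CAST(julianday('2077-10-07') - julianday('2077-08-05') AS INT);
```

26 days remain in August 2077 after the 5th (31 − 5).
September 2077: 30 days.
Then 7 days into October 2077.
Total: 26 + 30 + 7 = 63.

63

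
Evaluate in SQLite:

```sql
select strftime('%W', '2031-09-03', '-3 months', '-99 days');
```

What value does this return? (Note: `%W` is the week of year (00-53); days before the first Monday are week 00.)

08

First apply '-3 months', '-99 days': 2031-09-03 → 2031-02-24.
2031-02-24 is a Monday. SQLite's %W counts Mondays since the year started; the result is 08.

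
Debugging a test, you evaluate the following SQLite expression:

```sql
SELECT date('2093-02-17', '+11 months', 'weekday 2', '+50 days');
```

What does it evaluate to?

2094-03-10

Adding +11 months to 2093-02-17 gives 2094-01-17.
`weekday 2` advances to the next Tuesday; 2094-01-17 is a Sunday, so it moves forward to 2094-01-19.
Applying '+50 days' to 2094-01-19: counting 50 days forward gives 2094-03-10.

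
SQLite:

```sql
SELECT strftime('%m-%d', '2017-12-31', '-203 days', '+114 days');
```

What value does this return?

10-03

First apply '-203 days', '+114 days': 2017-12-31 → 2017-10-03.
`%m-%d` extracts the month-day: 10-03.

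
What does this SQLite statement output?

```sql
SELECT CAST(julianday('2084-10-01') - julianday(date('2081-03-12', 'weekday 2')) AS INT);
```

`weekday 2` advances to the next Tuesday; 2081-03-12 is a Wednesday, so it moves forward to 2081-03-18.
13 days remain in March 2081 after the 18th (31 − 18).
Full months from April 2081 through September 2084 contribute their day counts.
Then 1 day into October 2084.
Total: 13 + 30 + 31 + 30 + 31 + 31 + 30 + 31 + 30 + 31 + 31 + 28 + 31 + 30 + 31 + 30 + 31 + 31 + 30 + 31 + 30 + 31 + 31 + 28 + 31 + 30 + 31 + 30 + 31 + 31 + 30 + 31 + 30 + 31 + 31 + 29 + 31 + 30 + 31 + 30 + 31 + 31 + 30 + 1 = 1293.

1293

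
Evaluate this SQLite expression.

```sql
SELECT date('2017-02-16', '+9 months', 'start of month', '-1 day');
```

2017-10-31

Adding +9 months to 2017-02-16 gives 2017-11-16.
`start of month` rewinds 2017-11-16 to 2017-11-01.
Going back 1 day from 2017-11-01 reaches 2017-10-31 (last day of October, 31 days).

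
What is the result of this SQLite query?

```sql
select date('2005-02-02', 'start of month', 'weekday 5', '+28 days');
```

2005-03-04

`start of month` rewinds 2005-02-02 to 2005-02-01.
`weekday 5` advances to the next Friday; 2005-02-01 is a Tuesday, so it moves forward to 2005-02-04.
February 2005 has 28 days; 24 remain after the 4th, so 25 days reach 2005-03-01.
Advancing 3 more days within March lands on 2005-03-04.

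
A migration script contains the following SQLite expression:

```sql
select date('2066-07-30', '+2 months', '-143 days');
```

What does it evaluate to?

Adding +2 months to 2066-07-30 gives 2066-09-30.
Applying '-143 days' to 2066-09-30: counting 143 days back gives 2066-05-10.

2066-05-10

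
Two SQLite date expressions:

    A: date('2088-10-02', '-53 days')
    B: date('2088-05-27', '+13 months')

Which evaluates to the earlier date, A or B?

A = 2088-08-10.
B = 2089-06-27.
A is earlier.

A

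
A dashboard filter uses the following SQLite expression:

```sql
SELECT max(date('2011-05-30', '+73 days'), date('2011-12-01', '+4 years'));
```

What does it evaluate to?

date('2011-05-30', '+73 days') → 2011-08-11.
date('2011-12-01', '+4 years') → 2015-12-01.
Later of the two is 2015-12-01.

2015-12-01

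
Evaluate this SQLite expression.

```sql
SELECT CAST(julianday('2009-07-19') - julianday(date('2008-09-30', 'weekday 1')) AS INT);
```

286

`weekday 1` advances to the next Monday; 2008-09-30 is a Tuesday, so it moves forward to 2008-10-06.
25 days remain in October 2008 after the 6th (31 − 6).
Full months from November 2008 through June 2009 contribute their day counts.
Then 19 days into July 2009.
Total: 25 + 30 + 31 + 31 + 28 + 31 + 30 + 31 + 30 + 19 = 286.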